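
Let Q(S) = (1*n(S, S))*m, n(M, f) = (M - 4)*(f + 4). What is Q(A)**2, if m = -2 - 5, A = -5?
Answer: 3969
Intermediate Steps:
n(M, f) = (-4 + M)*(4 + f)
m = -7
Q(S) = 112 - 7*S**2 (Q(S) = (1*(-16 - 4*S + 4*S + S*S))*(-7) = (1*(-16 - 4*S + 4*S + S**2))*(-7) = (1*(-16 + S**2))*(-7) = (-16 + S**2)*(-7) = 112 - 7*S**2)
Q(A)**2 = (112 - 7*(-5)**2)**2 = (112 - 7*25)**2 = (112 - 175)**2 = (-63)**2 = 3969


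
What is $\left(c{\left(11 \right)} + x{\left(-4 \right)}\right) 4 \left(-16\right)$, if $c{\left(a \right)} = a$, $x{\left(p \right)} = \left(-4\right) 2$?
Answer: $-192$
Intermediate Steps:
$x{\left(p \right)} = -8$
$\left(c{\left(11 \right)} + x{\left(-4 \right)}\right) 4 \left(-16\right) = \left(11 - 8\right) 4 \left(-16\right) = 3 \left(-64\right) = -192$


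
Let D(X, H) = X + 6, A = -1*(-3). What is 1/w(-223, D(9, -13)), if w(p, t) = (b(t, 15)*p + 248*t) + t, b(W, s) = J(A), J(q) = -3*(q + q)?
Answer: 1/7749 ≈ 0.00012905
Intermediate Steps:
A = 3
J(q) = -6*q
D(X, H) = 6 + X
b(W, s) = -18 (b(W, s) = -6*3 = -18)
w(p, t) = -18*p + 249*t (w(p, t) = (-18*p + 248*t) + t = -18*p + 249*t)
1/w(-223, D(9, -13)) = 1/(-18*(-223) + 249*(6 + 9)) = 1/(4014 + 249*15) = 1/(4014 + 3735) = 1/7749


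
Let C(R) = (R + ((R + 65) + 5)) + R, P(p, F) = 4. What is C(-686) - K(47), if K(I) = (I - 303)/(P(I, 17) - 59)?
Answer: -109596/55 ≈ -1992.7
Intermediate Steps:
C(R) = 70 + 3*R (C(R) = (R + ((65 + R) + 5)) + R = (R + (70 + R)) + R = (70 + 2*R) + R = 70 + 3*R)
K(I) = 303/55 - I/55 (K(I) = (I - 303)/(4 - 59) = (-303 + I)/(-55) = (-303 + I)*(-1/55) = 303/55 - I/55)
C(-686) - K(47) = (70 + 3*(-686)) - (303/55 - 1/55*47) = (70 - 2058) - (303/55 - 47/55) = -1988 - 1*256/55 = -1988 - 256/55 = -109596/55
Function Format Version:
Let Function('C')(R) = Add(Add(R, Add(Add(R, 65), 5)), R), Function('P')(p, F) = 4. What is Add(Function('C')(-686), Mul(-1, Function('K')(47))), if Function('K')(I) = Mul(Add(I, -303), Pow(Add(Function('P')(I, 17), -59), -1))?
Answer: Rational(-109596, 55) ≈ -1992.7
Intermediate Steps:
Function('C')(R) = Add(70, Mul(3, R)) (Function('C')(R) = Add(Add(R, Add(Add(65, R), 5)), R) = Add(Add(R, Add(70, R)), R) = Add(Add(70, Mul(2, R)), R) = Add(70, Mul(3, R)))
Function('K')(I) = Add(Rational(303, 55), Mul(Rational(-1, 55), I)) (Function('K')(I) = Mul(Add(I, -303), Pow(Add(4, -59), -1)) = Mul(Add(-303, I), Pow(-55, -1)) = Mul(Add(-303, I), Rational(-1, 55)) = Add(Rational(303, 55), Mul(Rational(-1, 55), I)))
Add(Function('C')(-686), Mul(-1, Function('K')(47))) = Add(Add(70, Mul(3, -686)), Mul(-1, Add(Rational(303, 55), Mul(Rational(-1, 55), 47)))) = Add(Add(70, -2058), Mul(-1, Add(Rational(303, 55), Rational(-47, 55)))) = Add(-1988, Mul(-1, Rational(256, 55))) = Add(-1988, Rational(-256, 55)) = Rational(-109596, 55)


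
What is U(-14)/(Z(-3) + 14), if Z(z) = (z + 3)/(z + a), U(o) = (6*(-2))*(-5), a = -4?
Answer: 30/7 ≈ 4.2857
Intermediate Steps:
U(o) = 60 (U(o) = -12*(-5) = 60)
Z(z) = (3 + z)/(-4 + z) (Z(z) = (z + 3)/(z - 4) = (3 + z)/(-4 + z))
U(-14)/(Z(-3) + 14) = 60/((3 - 3)/(-4 - 3) + 14) = 60/(0/(-7) + 14) = 60/(-⅐*0 + 14) = 60/(0 + 14) = 60/14 = 60*(1/14) = 30/7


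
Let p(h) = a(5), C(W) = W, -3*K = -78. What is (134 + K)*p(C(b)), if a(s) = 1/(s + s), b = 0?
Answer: 16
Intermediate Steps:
K = 26 (K = -1/3*(-78) = 26)
a(s) = 1/(2*s)
p(h) = 1/10 (p(h) = (1/2)/5 = (1/2)*(1/5) = 1/10)
(134 + K)*p(C(b)) = (134 + 26)*(1/10) = 160*(1/10) = 16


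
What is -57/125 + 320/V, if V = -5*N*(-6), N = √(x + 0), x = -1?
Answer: -57/125 - 32*I/3 ≈ -0.456 - 10.667*I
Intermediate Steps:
N = I (N = √(-1 + 0) = √(-1) = I ≈ 1.0*I)
V = 30*I (V = -5*I*(-6) = 30*I ≈ 30.0*I)
-57/125 + 320/V = -57/125 + 320/((30*I)) = -57*1/125 + 320*(-I/30) = -57/125 - 32*I/3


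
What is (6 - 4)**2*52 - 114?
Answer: 94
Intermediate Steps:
(6 - 4)**2*52 - 114 = 2**2*52 - 114 = 4*52 - 114 = 208 - 114 = 94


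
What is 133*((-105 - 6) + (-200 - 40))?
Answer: -46683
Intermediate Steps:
133*((-105 - 6) + (-200 - 40)) = 133*(-111 - 240) = 133*(-351) = -46683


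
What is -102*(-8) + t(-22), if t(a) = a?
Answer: 794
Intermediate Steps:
-102*(-8) + t(-22) = -102*(-8) - 22 = 816 - 22 = 794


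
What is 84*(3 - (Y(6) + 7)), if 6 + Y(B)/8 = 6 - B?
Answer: 3696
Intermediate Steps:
Y(B) = -8*B (Y(B) = -48 + 8*(6 - B) = -48 + (48 - 8*B) = -8*B)
84*(3 - (Y(6) + 7)) = 84*(3 - (-8*6 + 7)) = 84*(3 - (-48 + 7)) = 84*(3 - 1*(-41)) = 84*(3 + 41) = 84*44 = 3696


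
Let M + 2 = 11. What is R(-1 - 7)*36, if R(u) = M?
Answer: 324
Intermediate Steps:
M = 9 (M = -2 + 11 = 9)
R(u) = 9
R(-1 - 7)*36 = 9*36 = 324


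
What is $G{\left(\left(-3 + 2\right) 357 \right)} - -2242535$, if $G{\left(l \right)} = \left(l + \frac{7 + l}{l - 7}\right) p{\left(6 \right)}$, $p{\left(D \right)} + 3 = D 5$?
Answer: $\frac{58055971}{26} \approx 2.2329 \cdot 10^{6}$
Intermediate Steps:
$p{\left(D \right)} = -3 + 5 D$ ($p{\left(D \right)} = -3 + D 5 = -3 + 5 D$)
$G{\left(l \right)} = 27 l + \frac{27 \left(7 + l\right)}{-7 + l}$ ($G{\left(l \right)} = \left(l + \frac{7 + l}{l - 7}\right) \left(-3 + 5 \cdot 6\right) = \left(l + \frac{7 + l}{-7 + l}\right) \left(-3 + 30\right) = \left(l + \frac{7 + l}{-7 + l}\right) 27 = 27 l + \frac{27 \left(7 + l\right)}{-7 + l}$)
$G{\left(\left(-3 + 2\right) 357 \right)} - -2242535 = \frac{27 \left(7 + \left(\left(-3 + 2\right) 357\right)^{2} - 6 \left(-3 + 2\right) 357\right)}{-7 + \left(-3 + 2\right) 357} - -2242535 = \frac{27 \left(7 + \left(\left(-1\right) 357\right)^{2} - 6 \left(\left(-1\right) 357\right)\right)}{-7 - 357} + 2242535 = \frac{27 \left(7 + \left(-357\right)^{2} - -2142\right)}{-7 - 357} + 2242535 = \frac{27 \left(7 + 127449 + 2142\right)}{-364} + 2242535 = 27 \left(- \frac{1}{364}\right) 129598 + 2242535 = - \frac{249939}{26} + 2242535 = \frac{58055971}{26}$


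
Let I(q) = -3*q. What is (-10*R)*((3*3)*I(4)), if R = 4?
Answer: 4320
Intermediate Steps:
(-10*R)*((3*3)*I(4)) = (-10*4)*((3*3)*(-3*4)) = -360*(-12) = -40*(-108) = 4320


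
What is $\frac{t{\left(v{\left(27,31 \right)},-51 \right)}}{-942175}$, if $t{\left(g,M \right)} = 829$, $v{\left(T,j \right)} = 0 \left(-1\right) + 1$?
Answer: $- \frac{829}{942175} \approx -0.00087988$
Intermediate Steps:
$v{\left(T,j \right)} = 1$ ($v{\left(T,j \right)} = 0 + 1 = 1$)
$\frac{t{\left(v{\left(27,31 \right)},-51 \right)}}{-942175} = \frac{829}{-942175} = 829 \left(- \frac{1}{942175}\right) = - \frac{829}{942175}$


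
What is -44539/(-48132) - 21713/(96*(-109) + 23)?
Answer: 1510121815/502546212 ≈ 3.0049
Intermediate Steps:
-44539/(-48132) - 21713/(96*(-109) + 23) = -44539*(-1/48132) - 21713/(-10464 + 23) = 44539/48132 - 21713/(-10441) = 44539/48132 - 21713*(-1/10441) = 44539/48132 + 21713/10441 = 1510121815/502546212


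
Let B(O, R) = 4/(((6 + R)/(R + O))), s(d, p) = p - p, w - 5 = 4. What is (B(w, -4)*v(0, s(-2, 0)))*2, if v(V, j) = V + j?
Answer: 0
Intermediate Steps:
w = 9 (w = 5 + 4 = 9)
s(d, p) = 0
B(O, R) = 4*(O + R)/(6 + R) (B(O, R) = 4/(((6 + R)/(O + R))) = 4*((O + R)/(6 + R)) = 4*(O + R)/(6 + R))
(B(w, -4)*v(0, s(-2, 0)))*2 = ((4*(9 - 4)/(6 - 4))*(0 + 0))*2 = ((4*5/2)*0)*2 = ((4*(½)*5)*0)*2 = (10*0)*2 = 0*2 = 0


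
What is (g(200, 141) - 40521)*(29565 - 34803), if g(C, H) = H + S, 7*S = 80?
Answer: 1480154040/7 ≈ 2.1145e+8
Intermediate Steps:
S = 80/7 (S = (1/7)*80 = 80/7 ≈ 11.429)
g(C, H) = 80/7 + H (g(C, H) = H + 80/7 = 80/7 + H)
(g(200, 141) - 40521)*(29565 - 34803) = ((80/7 + 141) - 40521)*(29565 - 34803) = (1067/7 - 40521)*(-5238) = -282580/7*(-5238) = 1480154040/7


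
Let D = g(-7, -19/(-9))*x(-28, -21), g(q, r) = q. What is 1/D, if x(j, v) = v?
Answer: 1/147 ≈ 0.0068027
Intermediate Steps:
D = 147 (D = -7*(-21) = 147)
1/D = 1/147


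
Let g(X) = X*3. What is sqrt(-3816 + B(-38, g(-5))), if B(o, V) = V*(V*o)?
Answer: 3*I*sqrt(1374) ≈ 111.2*I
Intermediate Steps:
g(X) = 3*X
B(o, V) = o*V**2
sqrt(-3816 + B(-38, g(-5))) = sqrt(-3816 - 38*(3*(-5))**2) = sqrt(-3816 - 38*(-15)**2) = sqrt(-3816 - 38*225) = sqrt(-3816 - 8550) = sqrt(-12366) = 3*I*sqrt(1374)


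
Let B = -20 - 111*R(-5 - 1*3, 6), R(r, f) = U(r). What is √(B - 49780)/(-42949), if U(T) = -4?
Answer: -6*I*√1371/42949 ≈ -0.0051727*I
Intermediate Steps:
R(r, f) = -4
B = 424 (B = -20 - 111*(-4) = -20 + 444 = 424)
√(B - 49780)/(-42949) = √(424 - 49780)/(-42949) = √(-49356)*(-1/42949) = (6*I*√1371)*(-1/42949) = -6*I*√1371/42949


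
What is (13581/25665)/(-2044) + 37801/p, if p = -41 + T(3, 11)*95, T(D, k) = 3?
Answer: 82625382229/533335810 ≈ 154.92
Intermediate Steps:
p = 244 (p = -41 + 3*95 = -41 + 285 = 244)
(13581/25665)/(-2044) + 37801/p = (13581/25665)/(-2044) + 37801/244 = (13581*(1/25665))*(-1/2044) + 37801*(1/244) = (4527/8555)*(-1/2044) + 37801/244 = -4527/17486420 + 37801/244 = 82625382229/533335810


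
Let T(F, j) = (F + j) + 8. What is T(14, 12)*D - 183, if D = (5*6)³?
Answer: 917817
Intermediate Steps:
T(F, j) = 8 + F + j
D = 27000 (D = 30³ = 27000)
T(14, 12)*D - 183 = (8 + 14 + 12)*27000 - 183 = 34*27000 - 183 = 918000 - 183 = 917817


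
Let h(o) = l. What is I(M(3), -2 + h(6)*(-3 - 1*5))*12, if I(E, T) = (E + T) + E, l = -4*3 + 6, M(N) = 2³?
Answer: 744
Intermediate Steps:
M(N) = 8
l = -6 (l = -12 + 6 = -6)
h(o) = -6
I(E, T) = T + 2*E
I(M(3), -2 + h(6)*(-3 - 1*5))*12 = ((-2 - 6*(-3 - 1*5)) + 2*8)*12 = ((-2 - 6*(-3 - 5)) + 16)*12 = ((-2 - 6*(-8)) + 16)*12 = ((-2 + 48) + 16)*12 = (46 + 16)*12 = 62*12 = 744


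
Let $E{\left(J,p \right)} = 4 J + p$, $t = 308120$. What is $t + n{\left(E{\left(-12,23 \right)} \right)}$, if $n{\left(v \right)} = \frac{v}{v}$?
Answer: $308121$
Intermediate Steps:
$E{\left(J,p \right)} = p + 4 J$
$n{\left(v \right)} = 1$
$t + n{\left(E{\left(-12,23 \right)} \right)} = 308120 + 1 = 308121$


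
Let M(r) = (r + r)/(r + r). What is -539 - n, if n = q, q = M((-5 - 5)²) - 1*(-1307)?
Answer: -1847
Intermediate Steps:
M(r) = 1 (M(r) = (2*r)/((2*r)) = (2*r)*(1/(2*r)) = 1)
q = 1308 (q = 1 - 1*(-1307) = 1 + 1307 = 1308)
n = 1308
-539 - n = -539 - 1*1308 = -539 - 1308 = -1847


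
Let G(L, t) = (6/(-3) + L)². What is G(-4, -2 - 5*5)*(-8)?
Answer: -288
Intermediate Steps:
G(L, t) = (-2 + L)² (G(L, t) = (6*(-⅓) + L)² = (-2 + L)²)
G(-4, -2 - 5*5)*(-8) = (-2 - 4)²*(-8) = (-6)²*(-8) = 36*(-8) = -288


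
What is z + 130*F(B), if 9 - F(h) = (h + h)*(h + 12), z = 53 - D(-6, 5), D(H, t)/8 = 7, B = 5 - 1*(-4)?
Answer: -47973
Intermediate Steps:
B = 9 (B = 5 + 4 = 9)
D(H, t) = 56 (D(H, t) = 8*7 = 56)
z = -3 (z = 53 - 1*56 = 53 - 56 = -3)
F(h) = 9 - 2*h*(12 + h) (F(h) = 9 - (h + h)*(h + 12) = 9 - 2*h*(12 + h))
z + 130*F(B) = -3 + 130*(9 - 24*9 - 2*9²) = -3 + 130*(9 - 216 - 2*81) = -3 + 130*(9 - 216 - 162) = -3 + 130*(-369) = -3 - 47970 = -47973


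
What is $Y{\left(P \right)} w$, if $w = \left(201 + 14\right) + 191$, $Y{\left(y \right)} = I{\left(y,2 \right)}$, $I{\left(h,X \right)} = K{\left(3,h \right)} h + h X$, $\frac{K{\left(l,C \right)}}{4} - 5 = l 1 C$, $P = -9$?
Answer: $314244$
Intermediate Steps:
$K{\left(l,C \right)} = 20 + 4 C l$ ($K{\left(l,C \right)} = 20 + 4 l 1 C = 20 + 4 l C = 20 + 4 C l$)
$I{\left(h,X \right)} = X h + h \left(20 + 12 h\right)$ ($I{\left(h,X \right)} = \left(20 + 4 h 3\right) h + h X = \left(20 + 12 h\right) h + X h = h \left(20 + 12 h\right) + X h = X h + h \left(20 + 12 h\right)$)
$Y{\left(y \right)} = y \left(22 + 12 y\right)$ ($Y{\left(y \right)} = y \left(20 + 2 + 12 y\right) = y \left(22 + 12 y\right)$)
$w = 406$ ($w = 215 + 191 = 406$)
$Y{\left(P \right)} w = 2 \left(-9\right) \left(11 + 6 \left(-9\right)\right) 406 = 2 \left(-9\right) \left(11 - 54\right) 406 = 2 \left(-9\right) \left(-43\right) 406 = 774 \cdot 406 = 314244$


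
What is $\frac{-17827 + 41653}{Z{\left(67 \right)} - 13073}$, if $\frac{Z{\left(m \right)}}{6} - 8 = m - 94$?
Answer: $- \frac{23826}{13187} \approx -1.8068$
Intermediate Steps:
$Z{\left(m \right)} = -516 + 6 m$ ($Z{\left(m \right)} = 48 + 6 \left(m - 94\right) = 48 + 6 \left(-94 + m\right) = 48 + \left(-564 + 6 m\right) = -516 + 6 m$)
$\frac{-17827 + 41653}{Z{\left(67 \right)} - 13073} = \frac{-17827 + 41653}{\left(-516 + 6 \cdot 67\right) - 13073} = \frac{23826}{\left(-516 + 402\right) - 13073} = \frac{23826}{-114 - 13073} = \frac{23826}{-13187} = 23826 \left(- \frac{1}{13187}\right) = - \frac{23826}{13187}$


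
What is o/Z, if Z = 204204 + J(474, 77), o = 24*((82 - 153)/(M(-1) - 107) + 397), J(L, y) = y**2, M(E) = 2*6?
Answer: 129552/2851805 ≈ 0.045428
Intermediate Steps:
M(E) = 12
o = 906864/95 (o = 24*((82 - 153)/(12 - 107) + 397) = 24*(-71/(-95) + 397) = 24*(-71*(-1/95) + 397) = 24*(71/95 + 397) = 24*(37786/95) = 906864/95 ≈ 9545.9)
Z = 210133 (Z = 204204 + 77**2 = 204204 + 5929 = 210133)
o/Z = (906864/95)/210133 = (906864/95)*(1/210133) = 129552/2851805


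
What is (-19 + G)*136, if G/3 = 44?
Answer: 15368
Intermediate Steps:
G = 132 (G = 3*44 = 132)
(-19 + G)*136 = (-19 + 132)*136 = 113*136 = 15368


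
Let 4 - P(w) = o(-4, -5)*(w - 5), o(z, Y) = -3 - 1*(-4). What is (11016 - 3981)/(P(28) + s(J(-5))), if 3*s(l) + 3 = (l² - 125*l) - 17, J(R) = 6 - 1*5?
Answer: -105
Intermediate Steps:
J(R) = 1 (J(R) = 6 - 5 = 1)
o(z, Y) = 1 (o(z, Y) = -3 + 4 = 1)
P(w) = 9 - w (P(w) = 4 - (w - 5) = 4 - (-5 + w) = 4 + (5 - w) = 9 - w)
s(l) = -20/3 - 125*l/3 + l²/3 (s(l) = -1 + ((l² - 125*l) - 17)/3 = -1 + (-17 + l² - 125*l)/3 = -1 + (-17/3 - 125*l/3 + l²/3) = -20/3 - 125*l/3 + l²/3)
(11016 - 3981)/(P(28) + s(J(-5))) = (11016 - 3981)/((9 - 1*28) + (-20/3 - 125/3*1 + (⅓)*1²)) = 7035/((9 - 28) + (-20/3 - 125/3 + (⅓)*1)) = 7035/(-19 + (-20/3 - 125/3 + ⅓)) = 7035/(-19 - 48) = 7035/(-67) = 7035*(-1/67) = -105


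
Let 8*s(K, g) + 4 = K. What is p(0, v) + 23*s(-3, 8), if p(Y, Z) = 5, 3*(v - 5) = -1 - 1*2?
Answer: -121/8 ≈ -15.125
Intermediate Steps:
v = 4 (v = 5 + (-1 - 1*2)/3 = 5 + (-1 - 2)/3 = 5 + (⅓)*(-3) = 5 - 1 = 4)
s(K, g) = -½ + K/8
p(0, v) + 23*s(-3, 8) = 5 + 23*(-½ + (⅛)*(-3)) = 5 + 23*(-½ - 3/8) = 5 + 23*(-7/8) = 5 - 161/8 = -121/8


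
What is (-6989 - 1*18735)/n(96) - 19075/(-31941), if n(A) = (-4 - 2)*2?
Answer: 9784276/4563 ≈ 2144.3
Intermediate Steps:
n(A) = -12 (n(A) = -6*2 = -12)
(-6989 - 1*18735)/n(96) - 19075/(-31941) = (-6989 - 1*18735)/(-12) - 19075/(-31941) = (-6989 - 18735)*(-1/12) - 19075*(-1/31941) = -25724*(-1/12) + 2725/4563 = 6431/3 + 2725/4563 = 9784276/4563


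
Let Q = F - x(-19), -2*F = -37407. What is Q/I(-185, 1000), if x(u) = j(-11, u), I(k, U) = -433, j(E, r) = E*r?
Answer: -36989/866 ≈ -42.712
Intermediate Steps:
x(u) = -11*u
F = 37407/2 (F = -½*(-37407) = 37407/2 ≈ 18704.)
Q = 36989/2 (Q = 37407/2 - (-11)*(-19) = 37407/2 - 1*209 = 37407/2 - 209 = 36989/2 ≈ 18495.)
Q/I(-185, 1000) = (36989/2)/(-433) = (36989/2)*(-1/433) = -36989/866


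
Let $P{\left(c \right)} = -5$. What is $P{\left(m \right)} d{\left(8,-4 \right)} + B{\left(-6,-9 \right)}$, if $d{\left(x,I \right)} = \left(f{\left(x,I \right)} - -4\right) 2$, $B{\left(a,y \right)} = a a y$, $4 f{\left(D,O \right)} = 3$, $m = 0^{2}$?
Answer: $- \frac{743}{2} \approx -371.5$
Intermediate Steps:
$m = 0$
$f{\left(D,O \right)} = \frac{3}{4}$ ($f{\left(D,O \right)} = \frac{1}{4} \cdot 3 = \frac{3}{4}$)
$B{\left(a,y \right)} = y a^{2}$ ($B{\left(a,y \right)} = a^{2} y = y a^{2}$)
$d{\left(x,I \right)} = \frac{19}{2}$ ($d{\left(x,I \right)} = \left(\frac{3}{4} - -4\right) 2 = \left(\frac{3}{4} + 4\right) 2 = \frac{19}{4} \cdot 2 = \frac{19}{2}$)
$P{\left(m \right)} d{\left(8,-4 \right)} + B{\left(-6,-9 \right)} = \left(-5\right) \frac{19}{2} - 9 \left(-6\right)^{2} = - \frac{95}{2} - 324 = - \frac{743}{2}$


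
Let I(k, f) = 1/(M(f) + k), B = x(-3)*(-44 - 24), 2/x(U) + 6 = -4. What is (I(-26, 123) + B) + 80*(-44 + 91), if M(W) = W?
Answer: 1830201/485 ≈ 3773.6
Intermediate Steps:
x(U) = -⅕ (x(U) = 2/(-6 - 4) = 2/(-10) = 2*(-⅒) = -⅕)
B = 68/5 (B = -(-44 - 24)/5 = -⅕*(-68) = 68/5 ≈ 13.600)
I(k, f) = 1/(f + k)
(I(-26, 123) + B) + 80*(-44 + 91) = (1/(123 - 26) + 68/5) + 80*(-44 + 91) = (1/97 + 68/5) + 80*47 = (1/97 + 68/5) + 3760 = 6601/485 + 3760 = 1830201/485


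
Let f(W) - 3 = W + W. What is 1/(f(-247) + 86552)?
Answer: 1/86061 ≈ 1.1620e-5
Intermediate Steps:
f(W) = 3 + 2*W (f(W) = 3 + (W + W) = 3 + 2*W)
1/(f(-247) + 86552) = 1/((3 + 2*(-247)) + 86552) = 1/((3 - 494) + 86552) = 1/(-491 + 86552) = 1/86061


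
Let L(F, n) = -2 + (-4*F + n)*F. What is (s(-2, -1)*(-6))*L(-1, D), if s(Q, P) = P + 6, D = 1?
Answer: 210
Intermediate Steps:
s(Q, P) = 6 + P
L(F, n) = -2 + F*(n - 4*F) (L(F, n) = -2 + (n - 4*F)*F = -2 + F*(n - 4*F))
(s(-2, -1)*(-6))*L(-1, D) = ((6 - 1)*(-6))*(-2 - 4*(-1)² - 1*1) = (5*(-6))*(-2 - 4*1 - 1) = -30*(-2 - 4 - 1) = -30*(-7) = 210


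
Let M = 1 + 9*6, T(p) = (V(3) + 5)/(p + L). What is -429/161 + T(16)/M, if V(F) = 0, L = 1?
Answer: -80062/30107 ≈ -2.6592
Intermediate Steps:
T(p) = 5/(1 + p) (T(p) = (0 + 5)/(p + 1) = 5/(1 + p))
M = 55 (M = 1 + 54 = 55)
-429/161 + T(16)/M = -429/161 + (5/(1 + 16))/55 = -429*1/161 + (5/17)*(1/55) = -429/161 + (5*(1/17))*(1/55) = -429/161 + (5/17)*(1/55) = -429/161 + 1/187 = -80062/30107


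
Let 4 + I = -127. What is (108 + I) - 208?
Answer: -231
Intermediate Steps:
I = -131 (I = -4 - 127 = -131)
(108 + I) - 208 = (108 - 131) - 208 = -23 - 208 = -231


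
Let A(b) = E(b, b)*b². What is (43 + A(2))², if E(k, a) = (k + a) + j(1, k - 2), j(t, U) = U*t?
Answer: 3481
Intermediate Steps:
E(k, a) = -2 + a + 2*k (E(k, a) = (k + a) + (k - 2)*1 = (a + k) + (-2 + k)*1 = (a + k) + (-2 + k) = -2 + a + 2*k)
A(b) = b²*(-2 + 3*b) (A(b) = (-2 + b + 2*b)*b² = (-2 + 3*b)*b² = b²*(-2 + 3*b))
(43 + A(2))² = (43 + 2²*(-2 + 3*2))² = (43 + 4*(-2 + 6))² = (43 + 4*4)² = (43 + 16)² = 59² = 3481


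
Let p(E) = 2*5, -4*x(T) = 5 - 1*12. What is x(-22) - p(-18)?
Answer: -33/4 ≈ -8.2500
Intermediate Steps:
x(T) = 7/4 (x(T) = -(5 - 1*12)/4 = -(5 - 12)/4 = -¼*(-7) = 7/4)
p(E) = 10
x(-22) - p(-18) = 7/4 - 1*10 = 7/4 - 10 = -33/4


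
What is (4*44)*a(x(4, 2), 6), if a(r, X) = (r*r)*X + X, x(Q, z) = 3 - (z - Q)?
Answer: 27456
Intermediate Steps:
x(Q, z) = 3 + Q - z (x(Q, z) = 3 + (Q - z) = 3 + Q - z)
a(r, X) = X + X*r² (a(r, X) = r²*X + X = X*r² + X = X + X*r²)
(4*44)*a(x(4, 2), 6) = (4*44)*(6*(1 + (3 + 4 - 1*2)²)) = 176*(6*(1 + (3 + 4 - 2)²)) = 176*(6*(1 + 5²)) = 176*(6*(1 + 25)) = 176*(6*26) = 176*156 = 27456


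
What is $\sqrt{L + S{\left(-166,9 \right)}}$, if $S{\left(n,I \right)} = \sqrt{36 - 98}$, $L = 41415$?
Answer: $\sqrt{41415 + i \sqrt{62}} \approx 203.51 + 0.019 i$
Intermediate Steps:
$S{\left(n,I \right)} = i \sqrt{62}$ ($S{\left(n,I \right)} = \sqrt{-62} = i \sqrt{62}$)
$\sqrt{L + S{\left(-166,9 \right)}} = \sqrt{41415 + i \sqrt{62}}$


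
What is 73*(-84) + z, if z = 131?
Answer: -6001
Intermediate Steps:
73*(-84) + z = 73*(-84) + 131 = -6132 + 131 = -6001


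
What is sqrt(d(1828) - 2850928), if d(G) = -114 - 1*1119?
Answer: I*sqrt(2852161) ≈ 1688.8*I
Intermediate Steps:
d(G) = -1233 (d(G) = -114 - 1119 = -1233)
sqrt(d(1828) - 2850928) = sqrt(-1233 - 2850928) = sqrt(-2852161) = I*sqrt(2852161)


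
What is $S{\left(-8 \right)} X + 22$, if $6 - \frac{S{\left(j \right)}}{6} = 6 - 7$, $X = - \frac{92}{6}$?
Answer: $-622$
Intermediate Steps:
$X = - \frac{46}{3}$ ($X = \left(-92\right) \frac{1}{6} = - \frac{46}{3} \approx -15.333$)
$S{\left(j \right)} = 42$ ($S{\left(j \right)} = 36 - 6 \left(6 - 7\right) = 36 - -6 = 36 + 6 = 42$)
$S{\left(-8 \right)} X + 22 = 42 \left(- \frac{46}{3}\right) + 22 = -644 + 22 = -622$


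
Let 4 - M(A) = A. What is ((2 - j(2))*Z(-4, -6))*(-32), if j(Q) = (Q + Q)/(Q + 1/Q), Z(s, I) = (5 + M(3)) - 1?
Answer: -64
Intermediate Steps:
M(A) = 4 - A
Z(s, I) = 5 (Z(s, I) = (5 + (4 - 1*3)) - 1 = (5 + (4 - 3)) - 1 = (5 + 1) - 1 = 6 - 1 = 5)
j(Q) = 2*Q/(Q + 1/Q) (j(Q) = (2*Q)/(Q + 1/Q) = 2*Q/(Q + 1/Q))
((2 - j(2))*Z(-4, -6))*(-32) = ((2 - 2*2²/(1 + 2²))*5)*(-32) = ((2 - 2*4/(1 + 4))*5)*(-32) = ((2 - 2*4/5)*5)*(-32) = ((2 - 1*8/5)*5)*(-32) = ((2 - 8/5)*5)*(-32) = ((⅖)*5)*(-32) = 2*(-32) = -64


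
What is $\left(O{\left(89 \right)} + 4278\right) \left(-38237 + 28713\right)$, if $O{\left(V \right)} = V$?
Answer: $-41591308$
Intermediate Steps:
$\left(O{\left(89 \right)} + 4278\right) \left(-38237 + 28713\right) = \left(89 + 4278\right) \left(-38237 + 28713\right) = 4367 \left(-9524\right) = -41591308$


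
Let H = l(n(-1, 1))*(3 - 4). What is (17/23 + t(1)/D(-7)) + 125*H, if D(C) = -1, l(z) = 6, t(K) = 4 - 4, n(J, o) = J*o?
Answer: -17233/23 ≈ -749.26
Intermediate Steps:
t(K) = 0
H = -6 (H = 6*(3 - 4) = 6*(-1) = -6)
(17/23 + t(1)/D(-7)) + 125*H = (17/23 + 0/(-1)) + 125*(-6) = (17*(1/23) + 0*(-1)) - 750 = (17/23 + 0) - 750 = 17/23 - 750 = -17233/23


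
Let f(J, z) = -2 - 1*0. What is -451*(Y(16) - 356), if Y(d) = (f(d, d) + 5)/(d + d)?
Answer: 5136439/32 ≈ 1.6051e+5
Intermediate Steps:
f(J, z) = -2 (f(J, z) = -2 + 0 = -2)
Y(d) = 3/(2*d) (Y(d) = (-2 + 5)/(d + d) = 3/((2*d)) = 3*(1/(2*d)) = 3/(2*d))
-451*(Y(16) - 356) = -451*((3/2)/16 - 356) = -451*((3/2)*(1/16) - 356) = -451*(3/32 - 356) = -451*(-11389/32) = 5136439/32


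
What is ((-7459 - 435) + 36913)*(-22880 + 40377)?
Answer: 507745443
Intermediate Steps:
((-7459 - 435) + 36913)*(-22880 + 40377) = (-7894 + 36913)*17497 = 29019*17497 = 507745443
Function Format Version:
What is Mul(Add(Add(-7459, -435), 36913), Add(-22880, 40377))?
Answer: 507745443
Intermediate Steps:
Mul(Add(Add(-7459, -435), 36913), Add(-22880, 40377)) = Mul(Add(-7894, 36913), 17497) = Mul(29019, 17497) = 507745443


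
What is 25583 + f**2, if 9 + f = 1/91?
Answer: 212521947/8281 ≈ 25664.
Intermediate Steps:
f = -818/91 (f = -9 + 1/91 = -818/91 ≈ -8.9890)
25583 + f**2 = 25583 + (-818/91)**2 = 25583 + 669124/8281 = 212521947/8281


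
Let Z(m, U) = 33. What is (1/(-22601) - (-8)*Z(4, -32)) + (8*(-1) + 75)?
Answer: 7480930/22601 ≈ 331.00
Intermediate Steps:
(1/(-22601) - (-8)*Z(4, -32)) + (8*(-1) + 75) = (1/(-22601) - (-8)*33) + (8*(-1) + 75) = (-1/22601 - 1*(-264)) + (-8 + 75) = (-1/22601 + 264) + 67 = 5966663/22601 + 67 = 7480930/22601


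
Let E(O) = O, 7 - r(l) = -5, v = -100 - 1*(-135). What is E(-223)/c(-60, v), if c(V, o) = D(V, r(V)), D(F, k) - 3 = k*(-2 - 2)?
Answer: 223/45 ≈ 4.9556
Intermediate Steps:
v = 35 (v = -100 + 135 = 35)
r(l) = 12 (r(l) = 7 - 1*(-5) = 7 + 5 = 12)
D(F, k) = 3 - 4*k (D(F, k) = 3 + k*(-2 - 2) = 3 + k*(-4) = 3 - 4*k)
c(V, o) = -45 (c(V, o) = 3 - 4*12 = 3 - 48 = -45)
E(-223)/c(-60, v) = -223/(-45) = -223*(-1/45) = 223/45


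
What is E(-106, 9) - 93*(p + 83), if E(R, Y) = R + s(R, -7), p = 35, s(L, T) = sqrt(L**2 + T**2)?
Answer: -11080 + sqrt(11285) ≈ -10974.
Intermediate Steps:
E(R, Y) = R + sqrt(49 + R**2) (E(R, Y) = R + sqrt(R**2 + (-7)**2) = R + sqrt(R**2 + 49) = R + sqrt(49 + R**2))
E(-106, 9) - 93*(p + 83) = (-106 + sqrt(49 + (-106)**2)) - 93*(35 + 83) = (-106 + sqrt(49 + 11236)) - 93*118 = (-106 + sqrt(11285)) - 1*10974 = (-106 + sqrt(11285)) - 10974 = -11080 + sqrt(11285)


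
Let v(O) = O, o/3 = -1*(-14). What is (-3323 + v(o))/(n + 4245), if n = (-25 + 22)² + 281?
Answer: -3281/4535 ≈ -0.72348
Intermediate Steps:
o = 42 (o = 3*(-1*(-14)) = 3*14 = 42)
n = 290 (n = (-3)² + 281 = 9 + 281 = 290)
(-3323 + v(o))/(n + 4245) = (-3323 + 42)/(290 + 4245) = -3281/4535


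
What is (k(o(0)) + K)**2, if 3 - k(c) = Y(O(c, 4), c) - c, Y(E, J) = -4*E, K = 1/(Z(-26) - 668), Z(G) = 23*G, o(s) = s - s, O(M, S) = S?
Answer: 578546809/1602756 ≈ 360.97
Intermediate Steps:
o(s) = 0
K = -1/1266 (K = 1/(23*(-26) - 668) = 1/(-598 - 668) = 1/(-1266) = -1/1266 ≈ -0.00078989)
k(c) = 19 + c (k(c) = 3 - (-4*4 - c) = 3 - (-16 - c) = 3 + (16 + c) = 19 + c)
(k(o(0)) + K)**2 = ((19 + 0) - 1/1266)**2 = (19 - 1/1266)**2 = (24053/1266)**2 = 578546809/1602756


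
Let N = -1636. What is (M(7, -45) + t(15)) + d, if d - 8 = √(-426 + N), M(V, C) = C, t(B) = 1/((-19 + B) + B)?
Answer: -406/11 + I*√2062 ≈ -36.909 + 45.409*I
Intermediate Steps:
t(B) = 1/(-19 + 2*B)
d = 8 + I*√2062 (d = 8 + √(-426 - 1636) = 8 + √(-2062) = 8 + I*√2062 ≈ 8.0 + 45.409*I)
(M(7, -45) + t(15)) + d = (-45 + 1/(-19 + 2*15)) + (8 + I*√2062) = (-45 + 1/(-19 + 30)) + (8 + I*√2062) = (-45 + 1/11) + (8 + I*√2062) = -494/11 + (8 + I*√2062) = -406/11 + I*√2062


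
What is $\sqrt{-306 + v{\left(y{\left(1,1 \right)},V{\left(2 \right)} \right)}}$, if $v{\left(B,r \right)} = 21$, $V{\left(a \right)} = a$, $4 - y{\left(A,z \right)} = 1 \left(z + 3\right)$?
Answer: $i \sqrt{285} \approx 16.882 i$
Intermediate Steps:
$y{\left(A,z \right)} = 1 - z$ ($y{\left(A,z \right)} = 4 - 1 \left(z + 3\right) = 4 - 1 \left(3 + z\right) = 4 - \left(3 + z\right) = 1 - z$)
$\sqrt{-306 + v{\left(y{\left(1,1 \right)},V{\left(2 \right)} \right)}} = \sqrt{-306 + 21} = \sqrt{-285} = i \sqrt{285}$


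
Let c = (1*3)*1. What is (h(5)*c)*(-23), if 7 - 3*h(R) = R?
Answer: -46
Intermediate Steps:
h(R) = 7/3 - R/3
c = 3 (c = 3*1 = 3)
(h(5)*c)*(-23) = ((7/3 - ⅓*5)*3)*(-23) = ((7/3 - 5/3)*3)*(-23) = ((⅔)*3)*(-23) = 2*(-23) = -46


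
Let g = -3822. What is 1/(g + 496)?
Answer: -1/3326 ≈ -0.00030066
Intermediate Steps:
1/(g + 496) = 1/(-3822 + 496) = 1/(-3326) = -1/3326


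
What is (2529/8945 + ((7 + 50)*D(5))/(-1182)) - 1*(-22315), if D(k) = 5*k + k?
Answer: 39320660863/1762165 ≈ 22314.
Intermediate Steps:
D(k) = 6*k
(2529/8945 + ((7 + 50)*D(5))/(-1182)) - 1*(-22315) = (2529/8945 + ((7 + 50)*(6*5))/(-1182)) - 1*(-22315) = (2529*(1/8945) + (57*30)*(-1/1182)) + 22315 = (2529/8945 + 1710*(-1/1182)) + 22315 = (2529/8945 - 285/197) + 22315 = -2051112/1762165 + 22315 = 39320660863/1762165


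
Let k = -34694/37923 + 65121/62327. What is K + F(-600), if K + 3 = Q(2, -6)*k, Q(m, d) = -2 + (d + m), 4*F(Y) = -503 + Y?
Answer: -880938987765/3151502428 ≈ -279.53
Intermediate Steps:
F(Y) = -503/4 + Y/4 (F(Y) = (-503 + Y)/4 = -503/4 + Y/4)
Q(m, d) = -2 + d + m
k = 307210745/2363626821 (k = -34694*1/37923 + 65121*(1/62327) = -34694/37923 + 65121/62327 = 307210745/2363626821 ≈ 0.12997)
K = -2978048311/787875607 (K = -3 + (-2 - 6 + 2)*(307210745/2363626821) = -3 - 6*307210745/2363626821 = -3 - 614421490/787875607 = -2978048311/787875607 ≈ -3.7798)
K + F(-600) = -2978048311/787875607 + (-503/4 + (¼)*(-600)) = -2978048311/787875607 + (-503/4 - 150) = -2978048311/787875607 - 1103/4 = -880938987765/3151502428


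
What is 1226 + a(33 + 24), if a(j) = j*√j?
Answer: 1226 + 57*√57 ≈ 1656.3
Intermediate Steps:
a(j) = j^(3/2)
1226 + a(33 + 24) = 1226 + (33 + 24)^(3/2) = 1226 + 57^(3/2) = 1226 + 57*√57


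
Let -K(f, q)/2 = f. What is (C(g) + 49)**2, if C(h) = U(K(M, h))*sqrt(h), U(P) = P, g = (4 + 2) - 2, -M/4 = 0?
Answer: 2401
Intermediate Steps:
M = 0 (M = -4*0 = 0)
K(f, q) = -2*f
g = 4 (g = 6 - 2 = 4)
C(h) = 0 (C(h) = (-2*0)*sqrt(h) = 0*sqrt(h) = 0)
(C(g) + 49)**2 = (0 + 49)**2 = 49**2 = 2401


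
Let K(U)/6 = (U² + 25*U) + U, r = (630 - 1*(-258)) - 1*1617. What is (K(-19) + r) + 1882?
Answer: 355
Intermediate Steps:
r = -729 (r = (630 + 258) - 1617 = 888 - 1617 = -729)
K(U) = 6*U² + 156*U (K(U) = 6*((U² + 25*U) + U) = 6*(U² + 26*U) = 6*U² + 156*U)
(K(-19) + r) + 1882 = (6*(-19)*(26 - 19) - 729) + 1882 = (6*(-19)*7 - 729) + 1882 = (-798 - 729) + 1882 = -1527 + 1882 = 355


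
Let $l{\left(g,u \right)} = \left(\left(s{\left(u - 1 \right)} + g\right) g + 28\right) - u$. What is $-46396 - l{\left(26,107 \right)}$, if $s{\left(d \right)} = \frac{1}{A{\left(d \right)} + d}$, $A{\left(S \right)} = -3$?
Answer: $- \frac{4840305}{103} \approx -46993.0$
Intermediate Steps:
$s{\left(d \right)} = \frac{1}{-3 + d}$
$l{\left(g,u \right)} = 28 - u + g \left(g + \frac{1}{-4 + u}\right)$ ($l{\left(g,u \right)} = \left(\left(\frac{1}{-3 + \left(u - 1\right)} + g\right) g + 28\right) - u = \left(\left(\frac{1}{-3 + \left(-1 + u\right)} + g\right) g + 28\right) - u = \left(\left(\frac{1}{-4 + u} + g\right) g + 28\right) - u = \left(\left(g + \frac{1}{-4 + u}\right) g + 28\right) - u = \left(g \left(g + \frac{1}{-4 + u}\right) + 28\right) - u = \left(28 + g \left(g + \frac{1}{-4 + u}\right)\right) - u = 28 - u + g \left(g + \frac{1}{-4 + u}\right)$)
$-46396 - l{\left(26,107 \right)} = -46396 - \frac{26 + \left(-4 + 107\right) \left(28 + 26^{2} - 107\right)}{-4 + 107} = -46396 - \frac{26 + 103 \left(28 + 676 - 107\right)}{103} = -46396 - \frac{26 + 103 \cdot 597}{103} = -46396 - \frac{26 + 61491}{103} = -46396 - \frac{1}{103} \cdot 61517 = -46396 - \frac{61517}{103} = - \frac{4840305}{103}$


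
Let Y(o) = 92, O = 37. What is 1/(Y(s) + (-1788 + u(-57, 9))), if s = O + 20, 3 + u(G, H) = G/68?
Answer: -68/115589 ≈ -0.00058829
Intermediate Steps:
u(G, H) = -3 + G/68
s = 57 (s = 37 + 20 = 57)
1/(Y(s) + (-1788 + u(-57, 9))) = 1/(92 + (-1788 + (-3 + (1/68)*(-57)))) = 1/(92 + (-1788 + (-3 - 57/68))) = 1/(92 + (-1788 - 261/68)) = 1/(92 - 121845/68) = 1/(-115589/68) = -68/115589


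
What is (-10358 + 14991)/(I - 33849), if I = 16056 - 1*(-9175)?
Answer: -4633/8618 ≈ -0.53760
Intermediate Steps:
I = 25231 (I = 16056 + 9175 = 25231)
(-10358 + 14991)/(I - 33849) = (-10358 + 14991)/(25231 - 33849) = 4633/(-8618) = 4633*(-1/8618) = -4633/8618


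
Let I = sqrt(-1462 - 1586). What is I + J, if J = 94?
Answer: 94 + 2*I*sqrt(762) ≈ 94.0 + 55.209*I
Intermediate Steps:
I = 2*I*sqrt(762) (I = sqrt(-3048) = 2*I*sqrt(762) ≈ 55.209*I)
I + J = 2*I*sqrt(762) + 94 = 94 + 2*I*sqrt(762)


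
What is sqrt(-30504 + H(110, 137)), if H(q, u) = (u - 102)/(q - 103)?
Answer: I*sqrt(30499) ≈ 174.64*I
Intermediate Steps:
H(q, u) = (-102 + u)/(-103 + q)
sqrt(-30504 + H(110, 137)) = sqrt(-30504 + (-102 + 137)/(-103 + 110)) = sqrt(-30504 + 35/7) = sqrt(-30504 + (1/7)*35) = sqrt(-30504 + 5) = sqrt(-30499) = I*sqrt(30499)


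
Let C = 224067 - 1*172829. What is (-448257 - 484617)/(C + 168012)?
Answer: -466437/109625 ≈ -4.2548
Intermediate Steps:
C = 51238 (C = 224067 - 172829 = 51238)
(-448257 - 484617)/(C + 168012) = (-448257 - 484617)/(51238 + 168012) = -932874/219250 = -932874*1/219250 = -466437/109625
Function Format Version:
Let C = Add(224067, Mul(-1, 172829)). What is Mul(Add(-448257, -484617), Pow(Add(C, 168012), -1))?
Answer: Rational(-466437, 109625) ≈ -4.2548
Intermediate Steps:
C = 51238 (C = Add(224067, -172829) = 51238)
Mul(Add(-448257, -484617), Pow(Add(C, 168012), -1)) = Mul(Add(-448257, -484617), Pow(Add(51238, 168012), -1)) = Mul(-932874, Pow(219250, -1)) = Mul(-932874, Rational(1, 219250)) = Rational(-466437, 109625)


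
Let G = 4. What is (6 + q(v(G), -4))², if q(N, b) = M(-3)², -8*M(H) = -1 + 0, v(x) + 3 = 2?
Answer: 148225/4096 ≈ 36.188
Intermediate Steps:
v(x) = -1 (v(x) = -3 + 2 = -1)
M(H) = ⅛ (M(H) = -(-1 + 0)/8 = -⅛*(-1) = ⅛)
q(N, b) = 1/64 (q(N, b) = (⅛)² = 1/64)
(6 + q(v(G), -4))² = (6 + 1/64)² = (385/64)² = 148225/4096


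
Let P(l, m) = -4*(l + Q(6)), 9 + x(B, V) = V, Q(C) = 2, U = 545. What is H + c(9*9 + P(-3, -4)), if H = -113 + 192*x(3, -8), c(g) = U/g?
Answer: -57300/17 ≈ -3370.6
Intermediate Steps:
x(B, V) = -9 + V
P(l, m) = -8 - 4*l (P(l, m) = -4*(l + 2) = -4*(2 + l) = -8 - 4*l)
c(g) = 545/g
H = -3377 (H = -113 + 192*(-9 - 8) = -113 + 192*(-17) = -113 - 3264 = -3377)
H + c(9*9 + P(-3, -4)) = -3377 + 545/(9*9 + (-8 - 4*(-3))) = -3377 + 545/(81 + (-8 + 12)) = -3377 + 545/(81 + 4) = -3377 + 545/85 = -3377 + 545*(1/85) = -3377 + 109/17 = -57300/17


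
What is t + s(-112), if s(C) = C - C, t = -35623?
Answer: -35623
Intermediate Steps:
s(C) = 0
t + s(-112) = -35623 + 0 = -35623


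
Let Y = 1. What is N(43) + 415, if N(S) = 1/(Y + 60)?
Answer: 25316/61 ≈ 415.02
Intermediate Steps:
N(S) = 1/61 (N(S) = 1/(1 + 60) = 1/61)
N(43) + 415 = 1/61 + 415 = 25316/61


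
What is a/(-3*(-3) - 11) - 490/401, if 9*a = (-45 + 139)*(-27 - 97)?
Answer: 2332618/3609 ≈ 646.33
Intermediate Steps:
a = -11656/9 (a = ((-45 + 139)*(-27 - 97))/9 = (94*(-124))/9 = (1/9)*(-11656) = -11656/9 ≈ -1295.1)
a/(-3*(-3) - 11) - 490/401 = -11656/(9*(-3*(-3) - 11)) - 490/401 = -11656/(9*(9 - 11)) - 490*1/401 = -11656/9/(-2) - 490/401 = -11656/9*(-1/2) - 490/401 = 5828/9 - 490/401 = 2332618/3609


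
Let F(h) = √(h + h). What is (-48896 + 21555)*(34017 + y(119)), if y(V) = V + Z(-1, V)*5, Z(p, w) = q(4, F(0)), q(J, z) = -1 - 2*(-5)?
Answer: -934542721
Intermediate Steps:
F(h) = √2*√h (F(h) = √(2*h) = √2*√h)
q(J, z) = 9 (q(J, z) = -1 + 10 = 9)
Z(p, w) = 9
y(V) = 45 + V (y(V) = V + 9*5 = V + 45 = 45 + V)
(-48896 + 21555)*(34017 + y(119)) = (-48896 + 21555)*(34017 + (45 + 119)) = -27341*(34017 + 164) = -27341*34181 = -934542721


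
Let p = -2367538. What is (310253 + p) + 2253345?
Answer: 196060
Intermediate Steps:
(310253 + p) + 2253345 = (310253 - 2367538) + 2253345 = -2057285 + 2253345 = 196060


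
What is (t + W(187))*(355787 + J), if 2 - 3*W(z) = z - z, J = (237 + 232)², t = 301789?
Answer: 173754797004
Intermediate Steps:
J = 219961 (J = 469² = 219961)
W(z) = ⅔ (W(z) = ⅔ - (z - z)/3 = ⅔ - ⅓*0 = ⅔ + 0 = ⅔)
(t + W(187))*(355787 + J) = (301789 + ⅔)*(355787 + 219961) = (905369/3)*575748 = 173754797004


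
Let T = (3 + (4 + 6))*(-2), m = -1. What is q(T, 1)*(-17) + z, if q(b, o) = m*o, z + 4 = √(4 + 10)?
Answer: 13 + √14 ≈ 16.742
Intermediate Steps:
z = -4 + √14 (z = -4 + √(4 + 10) = -4 + √14 ≈ -0.25834)
T = -26 (T = (3 + 10)*(-2) = 13*(-2) = -26)
q(b, o) = -o
q(T, 1)*(-17) + z = -1*1*(-17) + (-4 + √14) = -1*(-17) + (-4 + √14) = 17 + (-4 + √14) = 13 + √14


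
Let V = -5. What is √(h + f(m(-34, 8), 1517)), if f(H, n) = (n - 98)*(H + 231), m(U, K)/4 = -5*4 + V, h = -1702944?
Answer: I*√1517055 ≈ 1231.7*I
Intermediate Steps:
m(U, K) = -100 (m(U, K) = 4*(-5*4 - 5) = 4*(-20 - 5) = 4*(-25) = -100)
f(H, n) = (-98 + n)*(231 + H)
√(h + f(m(-34, 8), 1517)) = √(-1702944 + (-22638 - 98*(-100) + 231*1517 - 100*1517)) = √(-1702944 + (-22638 + 9800 + 350427 - 151700)) = √(-1702944 + 185889) = √(-1517055) = I*√1517055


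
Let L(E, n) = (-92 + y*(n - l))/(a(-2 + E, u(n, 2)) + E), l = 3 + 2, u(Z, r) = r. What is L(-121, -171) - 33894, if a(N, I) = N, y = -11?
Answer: -2067995/61 ≈ -33902.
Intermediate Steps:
l = 5
L(E, n) = (-37 - 11*n)/(-2 + 2*E) (L(E, n) = (-92 - 11*(n - 1*5))/((-2 + E) + E) = (-92 - 11*(n - 5))/(-2 + 2*E) = (-92 - 11*(-5 + n))/(-2 + 2*E) = (-92 + (55 - 11*n))/(-2 + 2*E) = (-37 - 11*n)/(-2 + 2*E))
L(-121, -171) - 33894 = (-37 - 11*(-171))/(2*(-1 - 121)) - 33894 = (1/2)*(-37 + 1881)/(-122) - 33894 = (1/2)*(-1/122)*1844 - 33894 = -461/61 - 33894 = -2067995/61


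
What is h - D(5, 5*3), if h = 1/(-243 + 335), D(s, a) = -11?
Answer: 1013/92 ≈ 11.011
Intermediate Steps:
h = 1/92 ≈ 0.010870
h - D(5, 5*3) = 1/92 - 1*(-11) = 1/92 + 11 = 1013/92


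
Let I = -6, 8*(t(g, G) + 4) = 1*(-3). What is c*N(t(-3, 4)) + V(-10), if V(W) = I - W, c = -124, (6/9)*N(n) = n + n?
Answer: 3263/2 ≈ 1631.5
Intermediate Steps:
t(g, G) = -35/8 (t(g, G) = -4 + (1*(-3))/8 = -4 + (1/8)*(-3) = -4 - 3/8 = -35/8)
N(n) = 3*n (N(n) = 3*(n + n)/2 = 3*(2*n)/2 = 3*n)
V(W) = -6 - W
c*N(t(-3, 4)) + V(-10) = -372*(-35)/8 + (-6 - 1*(-10)) = -124*(-105/8) + (-6 + 10) = 3255/2 + 4 = 3263/2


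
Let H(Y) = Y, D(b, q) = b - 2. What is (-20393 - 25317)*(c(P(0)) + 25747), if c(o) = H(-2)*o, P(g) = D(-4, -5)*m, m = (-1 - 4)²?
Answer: -1190608370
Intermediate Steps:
D(b, q) = -2 + b
m = 25 (m = (-5)² = 25)
P(g) = -150 (P(g) = (-2 - 4)*25 = -6*25 = -150)
c(o) = -2*o
(-20393 - 25317)*(c(P(0)) + 25747) = (-20393 - 25317)*(-2*(-150) + 25747) = -45710*(300 + 25747) = -45710*26047 = -1190608370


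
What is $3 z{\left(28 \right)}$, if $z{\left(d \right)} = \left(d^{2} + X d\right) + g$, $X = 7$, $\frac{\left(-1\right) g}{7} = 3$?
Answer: $2877$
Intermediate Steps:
$g = -21$ ($g = \left(-7\right) 3 = -21$)
$z{\left(d \right)} = -21 + d^{2} + 7 d$ ($z{\left(d \right)} = \left(d^{2} + 7 d\right) - 21 = -21 + d^{2} + 7 d$)
$3 z{\left(28 \right)} = 3 \left(-21 + 28^{2} + 7 \cdot 28\right) = 3 \left(-21 + 784 + 196\right) = 3 \cdot 959 = 2877$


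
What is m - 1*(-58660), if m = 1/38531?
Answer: 2260228461/38531 ≈ 58660.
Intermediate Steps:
m = 1/38531 ≈ 2.5953e-5
m - 1*(-58660) = 1/38531 - 1*(-58660) = 1/38531 + 58660 = 2260228461/38531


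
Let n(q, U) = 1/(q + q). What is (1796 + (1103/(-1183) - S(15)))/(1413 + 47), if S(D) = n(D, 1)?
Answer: 63705767/51815400 ≈ 1.2295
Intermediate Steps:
n(q, U) = 1/(2*q)
S(D) = 1/(2*D)
(1796 + (1103/(-1183) - S(15)))/(1413 + 47) = (1796 + (1103/(-1183) - 1/(2*15)))/(1413 + 47) = (1796 + (1103*(-1/1183) - 1/(2*15)))/1460 = (1796 + (-1103/1183 - 1*1/30))*(1/1460) = (1796 + (-1103/1183 - 1/30))*(1/1460) = (1796 - 34273/35490)*(1/1460) = (63705767/35490)*(1/1460) = 63705767/51815400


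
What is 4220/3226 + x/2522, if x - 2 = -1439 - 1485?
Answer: 304117/2033993 ≈ 0.14952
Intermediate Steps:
x = -2922 (x = 2 + (-1439 - 1485) = 2 - 2924 = -2922)
4220/3226 + x/2522 = 4220/3226 - 2922/2522 = 4220*(1/3226) - 2922*1/2522 = 2110/1613 - 1461/1261 = 304117/2033993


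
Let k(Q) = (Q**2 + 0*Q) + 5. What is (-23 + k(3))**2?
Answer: 81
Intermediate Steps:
k(Q) = 5 + Q**2 (k(Q) = (Q**2 + 0) + 5 = Q**2 + 5 = 5 + Q**2)
(-23 + k(3))**2 = (-23 + (5 + 3**2))**2 = (-23 + (5 + 9))**2 = (-23 + 14)**2 = (-9)**2 = 81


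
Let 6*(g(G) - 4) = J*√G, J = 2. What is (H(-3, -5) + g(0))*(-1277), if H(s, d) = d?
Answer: 1277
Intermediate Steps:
g(G) = 4 + √G/3 (g(G) = 4 + (2*√G)/6 = 4 + √G/3)
(H(-3, -5) + g(0))*(-1277) = (-5 + (4 + √0/3))*(-1277) = (-5 + (4 + (⅓)*0))*(-1277) = (-5 + (4 + 0))*(-1277) = (-5 + 4)*(-1277) = -1*(-1277) = 1277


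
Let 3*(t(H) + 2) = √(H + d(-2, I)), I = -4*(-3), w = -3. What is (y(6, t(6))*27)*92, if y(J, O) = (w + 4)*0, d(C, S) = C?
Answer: 0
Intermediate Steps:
I = 12
t(H) = -2 + √(-2 + H)/3 (t(H) = -2 + √(H - 2)/3 = -2 + √(-2 + H)/3)
y(J, O) = 0 (y(J, O) = (-3 + 4)*0 = 1*0 = 0)
(y(6, t(6))*27)*92 = (0*27)*92 = 0*92 = 0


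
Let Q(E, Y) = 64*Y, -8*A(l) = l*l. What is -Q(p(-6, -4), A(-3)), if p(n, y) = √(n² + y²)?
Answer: 72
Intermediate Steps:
A(l) = -l²/8 (A(l) = -l*l/8 = -l²/8)
-Q(p(-6, -4), A(-3)) = -64*(-⅛*(-3)²) = -64*(-⅛*9) = -64*(-9)/8 = -1*(-72) = 72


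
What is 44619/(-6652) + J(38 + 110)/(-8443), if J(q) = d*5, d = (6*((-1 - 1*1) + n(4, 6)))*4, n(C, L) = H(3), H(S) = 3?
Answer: -377516457/56162836 ≈ -6.7218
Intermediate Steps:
n(C, L) = 3
d = 24 (d = (6*((-1 - 1*1) + 3))*4 = (6*((-1 - 1) + 3))*4 = (6*(-2 + 3))*4 = (6*1)*4 = 6*4 = 24)
J(q) = 120 (J(q) = 24*5 = 120)
44619/(-6652) + J(38 + 110)/(-8443) = 44619/(-6652) + 120/(-8443) = 44619*(-1/6652) + 120*(-1/8443) = -44619/6652 - 120/8443 = -377516457/56162836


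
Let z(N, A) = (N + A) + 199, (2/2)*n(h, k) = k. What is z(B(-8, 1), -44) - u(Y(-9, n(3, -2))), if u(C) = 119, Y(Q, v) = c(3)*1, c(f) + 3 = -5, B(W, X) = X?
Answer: 37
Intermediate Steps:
n(h, k) = k
c(f) = -8 (c(f) = -3 - 5 = -8)
Y(Q, v) = -8 (Y(Q, v) = -8*1 = -8)
z(N, A) = 199 + A + N (z(N, A) = (A + N) + 199 = 199 + A + N)
z(B(-8, 1), -44) - u(Y(-9, n(3, -2))) = (199 - 44 + 1) - 1*119 = 156 - 119 = 37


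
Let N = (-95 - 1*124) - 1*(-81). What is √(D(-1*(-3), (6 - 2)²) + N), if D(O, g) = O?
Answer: 3*I*√15 ≈ 11.619*I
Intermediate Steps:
N = -138 (N = (-95 - 124) + 81 = -219 + 81 = -138)
√(D(-1*(-3), (6 - 2)²) + N) = √(-1*(-3) - 138) = √(3 - 138) = √(-135) = 3*I*√15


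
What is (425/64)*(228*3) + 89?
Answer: 74099/16 ≈ 4631.2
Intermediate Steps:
(425/64)*(228*3) + 89 = (425*(1/64))*684 + 89 = (425/64)*684 + 89 = 72675/16 + 89 = 74099/16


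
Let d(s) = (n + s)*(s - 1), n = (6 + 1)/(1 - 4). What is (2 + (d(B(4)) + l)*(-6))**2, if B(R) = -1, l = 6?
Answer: 5476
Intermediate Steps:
n = -7/3 (n = 7/(-3) = 7*(-1/3) = -7/3 ≈ -2.3333)
d(s) = (-1 + s)*(-7/3 + s) (d(s) = (-7/3 + s)*(s - 1) = (-7/3 + s)*(-1 + s) = (-1 + s)*(-7/3 + s))
(2 + (d(B(4)) + l)*(-6))**2 = (2 + ((7/3 + (-1)**2 - 10/3*(-1)) + 6)*(-6))**2 = (2 + ((7/3 + 1 + 10/3) + 6)*(-6))**2 = (2 + (20/3 + 6)*(-6))**2 = (2 + (38/3)*(-6))**2 = (2 - 76)**2 = (-74)**2 = 5476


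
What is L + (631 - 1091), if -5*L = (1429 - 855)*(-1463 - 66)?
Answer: 875346/5 ≈ 1.7507e+5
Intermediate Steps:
L = 877646/5 (L = -(1429 - 855)*(-1463 - 66)/5 = -574*(-1529)/5 = -1/5*(-877646) = 877646/5 ≈ 1.7553e+5)
L + (631 - 1091) = 877646/5 + (631 - 1091) = 877646/5 - 460 = 875346/5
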